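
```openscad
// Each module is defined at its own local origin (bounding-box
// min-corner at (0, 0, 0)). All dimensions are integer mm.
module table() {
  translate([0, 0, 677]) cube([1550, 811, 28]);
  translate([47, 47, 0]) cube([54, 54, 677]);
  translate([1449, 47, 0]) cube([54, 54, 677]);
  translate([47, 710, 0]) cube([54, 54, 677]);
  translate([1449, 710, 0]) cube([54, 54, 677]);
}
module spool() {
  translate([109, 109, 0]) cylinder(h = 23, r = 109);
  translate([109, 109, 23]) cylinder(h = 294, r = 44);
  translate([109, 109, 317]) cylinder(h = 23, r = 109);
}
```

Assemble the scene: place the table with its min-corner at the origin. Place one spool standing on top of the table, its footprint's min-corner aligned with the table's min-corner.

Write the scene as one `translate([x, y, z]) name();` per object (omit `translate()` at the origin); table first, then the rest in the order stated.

table();
translate([0, 0, 705]) spool();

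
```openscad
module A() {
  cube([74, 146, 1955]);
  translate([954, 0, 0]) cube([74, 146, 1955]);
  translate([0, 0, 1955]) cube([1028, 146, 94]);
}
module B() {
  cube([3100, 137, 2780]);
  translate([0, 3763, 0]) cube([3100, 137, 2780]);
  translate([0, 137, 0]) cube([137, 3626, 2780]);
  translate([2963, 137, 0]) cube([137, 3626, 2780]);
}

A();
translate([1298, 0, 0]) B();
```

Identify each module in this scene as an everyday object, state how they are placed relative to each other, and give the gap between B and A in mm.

The house frame's nearest face is 270 mm from the door frame's +x face.

A is a door frame. B is a house frame. The house frame is on the floor beside the door frame on its +x side. The gap between the house frame and the door frame is 270 mm.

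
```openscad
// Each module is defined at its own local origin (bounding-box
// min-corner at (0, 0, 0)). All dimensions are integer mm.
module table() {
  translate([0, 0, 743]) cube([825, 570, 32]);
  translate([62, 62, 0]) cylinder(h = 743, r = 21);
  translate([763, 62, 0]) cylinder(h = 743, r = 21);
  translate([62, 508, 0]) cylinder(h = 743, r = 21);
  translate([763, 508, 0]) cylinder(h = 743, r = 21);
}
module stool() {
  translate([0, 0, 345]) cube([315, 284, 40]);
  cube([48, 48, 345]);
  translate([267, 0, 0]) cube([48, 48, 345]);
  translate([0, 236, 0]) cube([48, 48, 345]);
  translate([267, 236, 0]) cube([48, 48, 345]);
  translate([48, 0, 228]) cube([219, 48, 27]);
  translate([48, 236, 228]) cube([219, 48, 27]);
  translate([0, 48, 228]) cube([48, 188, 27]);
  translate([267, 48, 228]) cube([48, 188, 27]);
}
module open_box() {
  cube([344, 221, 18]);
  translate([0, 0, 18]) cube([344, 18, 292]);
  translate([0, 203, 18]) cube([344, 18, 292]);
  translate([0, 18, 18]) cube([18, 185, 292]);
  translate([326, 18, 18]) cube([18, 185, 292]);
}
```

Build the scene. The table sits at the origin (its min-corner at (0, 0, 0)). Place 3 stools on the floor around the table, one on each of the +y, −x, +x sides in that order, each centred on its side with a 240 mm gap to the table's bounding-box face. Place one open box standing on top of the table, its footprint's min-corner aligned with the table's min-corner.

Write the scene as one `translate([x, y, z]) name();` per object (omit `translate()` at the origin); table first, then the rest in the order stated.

table();
translate([255, 810, 0]) stool();
translate([-555, 143, 0]) stool();
translate([1065, 143, 0]) stool();
translate([0, 0, 775]) open_box();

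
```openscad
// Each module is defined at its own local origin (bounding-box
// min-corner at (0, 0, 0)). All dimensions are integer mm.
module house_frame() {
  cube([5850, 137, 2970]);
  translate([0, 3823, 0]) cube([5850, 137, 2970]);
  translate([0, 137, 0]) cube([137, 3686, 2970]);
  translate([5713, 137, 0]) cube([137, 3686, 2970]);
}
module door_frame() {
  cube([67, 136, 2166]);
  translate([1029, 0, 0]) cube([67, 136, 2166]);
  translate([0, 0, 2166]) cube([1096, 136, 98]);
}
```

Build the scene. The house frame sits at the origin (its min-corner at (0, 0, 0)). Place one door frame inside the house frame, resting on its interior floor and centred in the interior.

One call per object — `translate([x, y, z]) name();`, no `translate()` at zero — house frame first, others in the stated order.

house_frame();
translate([2377, 1912, 0]) door_frame();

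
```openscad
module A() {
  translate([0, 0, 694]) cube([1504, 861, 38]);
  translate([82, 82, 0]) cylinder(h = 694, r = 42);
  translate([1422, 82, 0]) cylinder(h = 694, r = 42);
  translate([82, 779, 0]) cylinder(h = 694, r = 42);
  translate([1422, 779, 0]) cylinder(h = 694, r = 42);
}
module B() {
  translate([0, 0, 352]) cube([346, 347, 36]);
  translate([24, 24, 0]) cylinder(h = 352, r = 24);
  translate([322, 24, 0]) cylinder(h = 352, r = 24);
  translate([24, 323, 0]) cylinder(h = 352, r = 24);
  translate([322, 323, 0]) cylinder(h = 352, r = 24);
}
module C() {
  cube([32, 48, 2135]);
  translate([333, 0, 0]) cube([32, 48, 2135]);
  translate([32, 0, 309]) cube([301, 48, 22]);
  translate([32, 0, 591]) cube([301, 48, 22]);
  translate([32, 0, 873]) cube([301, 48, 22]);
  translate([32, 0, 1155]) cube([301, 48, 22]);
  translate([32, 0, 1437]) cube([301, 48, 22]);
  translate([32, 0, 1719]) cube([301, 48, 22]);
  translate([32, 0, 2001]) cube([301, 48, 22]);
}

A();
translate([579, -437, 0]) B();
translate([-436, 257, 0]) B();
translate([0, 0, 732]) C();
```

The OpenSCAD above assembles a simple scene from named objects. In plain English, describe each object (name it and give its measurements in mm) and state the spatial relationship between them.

A is a table: top 1504 mm (x) × 861 mm (y), 38 mm thick, upper face at z = 732 mm, on four round legs of 84 mm diameter, each leg's bounding box inset 40 mm from the nearest pair of top edges, running from z = 0 to the bottom of the top.

B is a simple wooden stool: a rectangular seat 346 mm (x) by 347 mm (y), 36 mm thick, top face at z = 388 mm, on four round legs, each 48 mm in diameter. The legs rest on z = 0, each leg's axis is inset half a diameter from the nearest pair of seat edges (so the leg's bounding box is flush with the corner).

C is a straight ladder. Two 32×48 mm vertical rails, 2135 mm tall, stand 365 mm apart (outside-to-outside) with their front faces coplanar on the −y side. 7 rungs, each 48 mm deep and 22 mm tall, span between the inner faces of the rails, front faces flush with the rails. The lowest rung's underside is at z = 309 mm and rungs are spaced 282 mm apart (underside to underside).

Two stools sit around the table at the −y, −x sides. The ladder is on top of the table.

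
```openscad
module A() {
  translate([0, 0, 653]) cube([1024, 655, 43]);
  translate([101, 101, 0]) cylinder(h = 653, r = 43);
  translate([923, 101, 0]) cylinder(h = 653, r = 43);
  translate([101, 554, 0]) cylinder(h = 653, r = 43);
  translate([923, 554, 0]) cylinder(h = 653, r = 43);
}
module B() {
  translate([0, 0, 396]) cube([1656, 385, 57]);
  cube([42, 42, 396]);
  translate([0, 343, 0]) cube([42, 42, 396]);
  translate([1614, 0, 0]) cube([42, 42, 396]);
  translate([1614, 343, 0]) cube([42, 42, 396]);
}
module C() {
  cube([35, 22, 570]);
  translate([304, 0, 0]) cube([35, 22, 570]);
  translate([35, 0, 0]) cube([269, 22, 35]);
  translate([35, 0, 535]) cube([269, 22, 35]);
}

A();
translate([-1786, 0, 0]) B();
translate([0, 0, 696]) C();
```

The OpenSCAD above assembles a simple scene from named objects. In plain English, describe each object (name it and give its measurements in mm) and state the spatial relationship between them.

A is a rectangular dining table. The top is 1024×655×43 mm with its upper surface at z = 696 mm. It stands on four round legs of 86 mm diameter, each leg's bounding box inset 58 mm from the nearest pair of top edges, running from the floor to the underside of the top.

B is a bench: a 1656×385 mm seat slab, 57 mm thick, top at z = 453 mm, on four 42×42 mm square legs flush with the seat corners and standing on z = 0.

C is a picture frame with a 269×500 mm rectangular opening (x by z) and a uniform 35 mm border on every side. Frame depth is 22 mm along y. It is built from two vertical stiles running the full outside height and two horizontal rails spanning the gap between the stiles.

The bench is on the floor beside the table on its −x side. The picture frame is on top of the table.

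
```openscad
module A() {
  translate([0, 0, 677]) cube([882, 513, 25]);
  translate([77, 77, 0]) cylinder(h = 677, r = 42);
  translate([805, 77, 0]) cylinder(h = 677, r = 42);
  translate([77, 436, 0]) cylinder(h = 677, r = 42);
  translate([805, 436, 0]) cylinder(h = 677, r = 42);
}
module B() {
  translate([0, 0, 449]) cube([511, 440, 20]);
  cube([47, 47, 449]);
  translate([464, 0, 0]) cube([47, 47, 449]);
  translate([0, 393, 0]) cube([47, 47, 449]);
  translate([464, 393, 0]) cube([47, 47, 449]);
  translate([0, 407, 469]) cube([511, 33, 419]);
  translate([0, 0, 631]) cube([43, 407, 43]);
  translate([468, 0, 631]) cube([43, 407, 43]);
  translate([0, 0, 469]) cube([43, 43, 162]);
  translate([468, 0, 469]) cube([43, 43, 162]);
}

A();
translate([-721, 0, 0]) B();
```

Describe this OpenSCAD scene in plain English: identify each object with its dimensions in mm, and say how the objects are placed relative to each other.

A is a table: top 882 mm (x) × 513 mm (y), 25 mm thick, upper face at z = 702 mm, on four round legs of 84 mm diameter, each leg's bounding box inset 35 mm from the nearest pair of top edges, running from z = 0 to the bottom of the top.

B is a chair: 511×440 mm seat, 20 mm thick, top at z = 469 mm, on four 47 mm square corner legs flush with the seat edges. A 33 mm thick backrest slab spans the full seat width, extending 419 mm above the seat top, its back face flush with the seat's +y edge. Two armrests of 43×43 mm section run along each side from the seat's front edge to the front of the backrest, top faces 205 mm above the seat top and outer faces flush with the seat's x-edges; a 43×43 mm post under the front of each armrest stands on the seat at the front corner.

The chair is on the floor beside the table on its −x side.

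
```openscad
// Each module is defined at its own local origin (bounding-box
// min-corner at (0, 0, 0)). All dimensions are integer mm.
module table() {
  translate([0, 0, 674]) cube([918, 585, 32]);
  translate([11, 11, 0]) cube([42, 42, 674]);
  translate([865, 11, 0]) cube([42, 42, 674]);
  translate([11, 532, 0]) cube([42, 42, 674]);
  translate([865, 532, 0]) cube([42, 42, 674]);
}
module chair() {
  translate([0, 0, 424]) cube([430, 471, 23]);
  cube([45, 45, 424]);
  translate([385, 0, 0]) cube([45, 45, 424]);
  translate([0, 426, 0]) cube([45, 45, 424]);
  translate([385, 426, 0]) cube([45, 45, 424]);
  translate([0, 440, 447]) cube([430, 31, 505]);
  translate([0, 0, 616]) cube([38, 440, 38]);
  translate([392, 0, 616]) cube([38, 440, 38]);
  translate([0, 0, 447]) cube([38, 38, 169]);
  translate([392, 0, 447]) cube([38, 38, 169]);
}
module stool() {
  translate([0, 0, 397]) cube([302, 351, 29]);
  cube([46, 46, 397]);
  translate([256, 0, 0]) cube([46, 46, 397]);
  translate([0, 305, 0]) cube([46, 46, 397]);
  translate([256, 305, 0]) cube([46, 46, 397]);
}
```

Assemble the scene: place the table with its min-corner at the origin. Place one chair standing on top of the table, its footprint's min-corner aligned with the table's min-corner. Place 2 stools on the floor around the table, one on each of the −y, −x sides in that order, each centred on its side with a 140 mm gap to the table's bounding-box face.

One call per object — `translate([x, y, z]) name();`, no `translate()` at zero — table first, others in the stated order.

table();
translate([0, 0, 706]) chair();
translate([308, -491, 0]) stool();
translate([-442, 117, 0]) stool();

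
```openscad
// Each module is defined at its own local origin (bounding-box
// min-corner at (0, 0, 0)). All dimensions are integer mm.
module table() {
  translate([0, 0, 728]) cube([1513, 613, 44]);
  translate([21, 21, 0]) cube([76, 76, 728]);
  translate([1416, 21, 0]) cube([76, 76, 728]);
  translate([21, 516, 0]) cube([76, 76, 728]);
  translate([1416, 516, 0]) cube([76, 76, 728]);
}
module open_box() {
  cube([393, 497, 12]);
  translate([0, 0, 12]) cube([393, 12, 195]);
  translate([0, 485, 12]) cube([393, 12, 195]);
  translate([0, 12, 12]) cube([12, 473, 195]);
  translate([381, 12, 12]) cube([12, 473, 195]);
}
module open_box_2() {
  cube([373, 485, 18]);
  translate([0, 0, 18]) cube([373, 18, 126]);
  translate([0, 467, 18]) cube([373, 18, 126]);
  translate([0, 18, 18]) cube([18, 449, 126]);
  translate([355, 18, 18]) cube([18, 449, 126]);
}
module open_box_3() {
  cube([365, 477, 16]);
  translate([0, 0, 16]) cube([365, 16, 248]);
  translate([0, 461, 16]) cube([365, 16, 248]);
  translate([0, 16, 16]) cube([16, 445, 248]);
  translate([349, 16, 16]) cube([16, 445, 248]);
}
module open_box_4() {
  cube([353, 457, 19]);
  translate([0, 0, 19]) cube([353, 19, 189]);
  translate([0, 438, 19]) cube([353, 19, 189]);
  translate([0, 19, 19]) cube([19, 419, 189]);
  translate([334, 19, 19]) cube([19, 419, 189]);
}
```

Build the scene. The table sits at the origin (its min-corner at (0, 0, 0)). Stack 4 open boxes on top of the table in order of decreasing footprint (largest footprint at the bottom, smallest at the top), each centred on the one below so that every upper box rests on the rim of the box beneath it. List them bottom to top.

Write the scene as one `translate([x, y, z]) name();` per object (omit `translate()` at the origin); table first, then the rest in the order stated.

table();
translate([560, 58, 772]) open_box();
translate([570, 64, 979]) open_box_2();
translate([574, 68, 1123]) open_box_3();
translate([580, 78, 1387]) open_box_4();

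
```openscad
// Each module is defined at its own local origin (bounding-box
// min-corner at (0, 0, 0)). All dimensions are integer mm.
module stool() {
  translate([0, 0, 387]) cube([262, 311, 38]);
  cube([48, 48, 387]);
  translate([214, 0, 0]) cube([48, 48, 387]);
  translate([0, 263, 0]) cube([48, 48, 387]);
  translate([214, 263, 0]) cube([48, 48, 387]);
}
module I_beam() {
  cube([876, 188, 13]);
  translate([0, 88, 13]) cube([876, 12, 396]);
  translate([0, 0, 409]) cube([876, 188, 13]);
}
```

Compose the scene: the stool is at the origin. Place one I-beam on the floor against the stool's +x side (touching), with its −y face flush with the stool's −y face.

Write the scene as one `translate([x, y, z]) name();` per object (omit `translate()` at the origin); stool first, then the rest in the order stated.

stool();
translate([262, 0, 0]) I_beam();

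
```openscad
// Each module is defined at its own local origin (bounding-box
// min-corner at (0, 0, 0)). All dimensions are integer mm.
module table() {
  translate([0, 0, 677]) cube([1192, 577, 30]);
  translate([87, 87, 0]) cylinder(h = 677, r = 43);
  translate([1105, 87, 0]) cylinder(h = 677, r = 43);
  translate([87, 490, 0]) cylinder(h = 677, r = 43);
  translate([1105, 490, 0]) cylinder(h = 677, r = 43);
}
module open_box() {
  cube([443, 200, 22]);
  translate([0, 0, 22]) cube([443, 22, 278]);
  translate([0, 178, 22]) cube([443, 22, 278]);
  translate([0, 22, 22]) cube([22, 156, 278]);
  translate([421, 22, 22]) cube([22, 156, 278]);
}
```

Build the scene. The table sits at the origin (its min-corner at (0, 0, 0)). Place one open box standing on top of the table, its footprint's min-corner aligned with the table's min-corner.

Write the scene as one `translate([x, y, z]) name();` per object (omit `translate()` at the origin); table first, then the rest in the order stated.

table();
translate([0, 0, 707]) open_box();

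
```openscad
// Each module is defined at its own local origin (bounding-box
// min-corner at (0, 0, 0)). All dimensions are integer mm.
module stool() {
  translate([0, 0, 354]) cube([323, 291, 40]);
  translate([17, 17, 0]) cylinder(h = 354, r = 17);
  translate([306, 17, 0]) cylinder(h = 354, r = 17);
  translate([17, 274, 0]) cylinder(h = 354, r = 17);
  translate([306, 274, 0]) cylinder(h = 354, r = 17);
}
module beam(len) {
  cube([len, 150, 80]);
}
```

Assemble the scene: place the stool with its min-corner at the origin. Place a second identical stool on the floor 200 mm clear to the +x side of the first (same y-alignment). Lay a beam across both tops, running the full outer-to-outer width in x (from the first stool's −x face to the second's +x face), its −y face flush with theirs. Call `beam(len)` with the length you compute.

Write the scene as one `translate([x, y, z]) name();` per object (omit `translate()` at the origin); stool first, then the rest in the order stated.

stool();
translate([523, 0, 0]) stool();
translate([0, 0, 394]) beam(846);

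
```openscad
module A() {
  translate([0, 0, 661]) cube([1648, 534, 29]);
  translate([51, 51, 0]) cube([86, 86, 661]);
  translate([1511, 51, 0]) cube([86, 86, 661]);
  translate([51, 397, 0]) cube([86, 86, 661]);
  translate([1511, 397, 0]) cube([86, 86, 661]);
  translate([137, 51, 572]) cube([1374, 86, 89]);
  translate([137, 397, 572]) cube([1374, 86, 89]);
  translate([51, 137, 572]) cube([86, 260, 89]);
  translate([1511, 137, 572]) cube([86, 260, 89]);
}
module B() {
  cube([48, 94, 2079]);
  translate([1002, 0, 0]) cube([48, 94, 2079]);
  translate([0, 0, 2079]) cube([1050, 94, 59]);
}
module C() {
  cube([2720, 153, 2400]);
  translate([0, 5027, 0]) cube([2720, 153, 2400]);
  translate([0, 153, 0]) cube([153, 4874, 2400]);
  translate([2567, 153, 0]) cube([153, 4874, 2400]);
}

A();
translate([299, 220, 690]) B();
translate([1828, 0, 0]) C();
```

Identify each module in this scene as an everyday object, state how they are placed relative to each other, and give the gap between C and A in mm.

A is a table. B is a door frame. C is a house frame. The door frame is on top of the table, centred. The house frame is on the floor beside the table on its +x side. The gap between the house frame and the table is 180 mm.

The house frame's nearest face is 180 mm from the table's +x face.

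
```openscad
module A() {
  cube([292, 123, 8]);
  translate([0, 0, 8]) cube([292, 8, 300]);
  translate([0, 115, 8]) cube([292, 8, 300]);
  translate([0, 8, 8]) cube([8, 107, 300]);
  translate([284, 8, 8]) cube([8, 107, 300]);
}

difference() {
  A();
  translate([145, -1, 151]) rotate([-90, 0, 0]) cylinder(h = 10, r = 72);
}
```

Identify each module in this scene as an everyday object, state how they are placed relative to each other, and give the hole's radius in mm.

A is an open box. The open box has a circular hole through its front wall. The hole's radius is 72 mm.

The subtracted cylinder has r = 72 mm.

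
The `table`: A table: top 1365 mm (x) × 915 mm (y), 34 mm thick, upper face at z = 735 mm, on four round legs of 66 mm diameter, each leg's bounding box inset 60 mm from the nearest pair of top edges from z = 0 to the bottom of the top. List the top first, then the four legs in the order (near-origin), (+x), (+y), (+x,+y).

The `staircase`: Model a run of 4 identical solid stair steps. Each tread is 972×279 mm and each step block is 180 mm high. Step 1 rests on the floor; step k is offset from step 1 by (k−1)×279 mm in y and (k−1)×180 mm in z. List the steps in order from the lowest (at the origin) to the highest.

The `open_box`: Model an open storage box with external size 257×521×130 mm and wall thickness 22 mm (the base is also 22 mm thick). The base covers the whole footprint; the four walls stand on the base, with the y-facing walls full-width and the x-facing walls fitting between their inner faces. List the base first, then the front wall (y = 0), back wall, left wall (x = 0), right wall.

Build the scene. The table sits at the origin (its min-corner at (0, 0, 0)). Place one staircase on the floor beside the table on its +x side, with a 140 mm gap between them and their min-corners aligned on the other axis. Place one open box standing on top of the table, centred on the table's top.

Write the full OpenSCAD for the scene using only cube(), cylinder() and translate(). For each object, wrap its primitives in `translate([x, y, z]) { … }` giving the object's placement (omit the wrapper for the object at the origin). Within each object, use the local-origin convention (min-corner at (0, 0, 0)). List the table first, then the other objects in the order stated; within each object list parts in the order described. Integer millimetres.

translate([0, 0, 701]) cube([1365, 915, 34]);
translate([93, 93, 0]) cylinder(h = 701, r = 33);
translate([1272, 93, 0]) cylinder(h = 701, r = 33);
translate([93, 822, 0]) cylinder(h = 701, r = 33);
translate([1272, 822, 0]) cylinder(h = 701, r = 33);
translate([1505, 0, 0]) {
  cube([972, 279, 180]);
  translate([0, 279, 180]) cube([972, 279, 180]);
  translate([0, 558, 360]) cube([972, 279, 180]);
  translate([0, 837, 540]) cube([972, 279, 180]);
}
translate([554, 197, 735]) {
  cube([257, 521, 22]);
  translate([0, 0, 22]) cube([257, 22, 108]);
  translate([0, 499, 22]) cube([257, 22, 108]);
  translate([0, 22, 22]) cube([22, 477, 108]);
  translate([235, 22, 22]) cube([22, 477, 108]);
}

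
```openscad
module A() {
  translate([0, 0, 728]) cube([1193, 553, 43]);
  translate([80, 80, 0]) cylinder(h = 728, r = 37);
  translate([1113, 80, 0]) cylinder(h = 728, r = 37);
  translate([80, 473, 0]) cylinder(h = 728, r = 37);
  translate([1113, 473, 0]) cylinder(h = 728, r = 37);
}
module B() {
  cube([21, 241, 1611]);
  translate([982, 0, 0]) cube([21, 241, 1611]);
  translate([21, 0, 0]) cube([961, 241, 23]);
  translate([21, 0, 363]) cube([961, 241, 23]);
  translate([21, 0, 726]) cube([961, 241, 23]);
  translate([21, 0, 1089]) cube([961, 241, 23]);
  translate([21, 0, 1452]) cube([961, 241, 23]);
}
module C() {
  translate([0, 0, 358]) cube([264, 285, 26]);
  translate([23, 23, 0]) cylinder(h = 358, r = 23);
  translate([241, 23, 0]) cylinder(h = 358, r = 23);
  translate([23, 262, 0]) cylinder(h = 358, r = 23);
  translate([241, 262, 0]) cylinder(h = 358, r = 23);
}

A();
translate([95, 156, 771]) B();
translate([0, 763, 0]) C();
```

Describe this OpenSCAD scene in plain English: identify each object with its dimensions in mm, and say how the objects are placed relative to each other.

A is a table: top 1193 mm (x) × 553 mm (y), 43 mm thick, upper face at z = 771 mm, on four round legs of 74 mm diameter, each leg's bounding box inset 43 mm from the nearest pair of top edges, running from z = 0 to the bottom of the top.

B is an open bookshelf. Two side panels, each 21 mm thick, 241 mm deep and 1611 mm tall, stand 1003 mm apart (outside-to-outside). Between them sit 5 shelves, each 23 mm thick and 241 mm deep, spanning the full gap between the sides. The bottom shelf rests on the floor (its underside at z = 0) and the clear gap between one shelf's top and the next shelf's underside is 340 mm.

C is a simple wooden stool: a rectangular seat 264 mm (x) by 285 mm (y), 26 mm thick, top face at z = 384 mm, on four round legs, each 46 mm in diameter. The legs rest on z = 0, each leg's axis is inset half a diameter from the nearest pair of seat edges (so the leg's bounding box is flush with the corner).

The bookshelf is on top of the table, centred. The stool is on the floor beside the table on its +y side.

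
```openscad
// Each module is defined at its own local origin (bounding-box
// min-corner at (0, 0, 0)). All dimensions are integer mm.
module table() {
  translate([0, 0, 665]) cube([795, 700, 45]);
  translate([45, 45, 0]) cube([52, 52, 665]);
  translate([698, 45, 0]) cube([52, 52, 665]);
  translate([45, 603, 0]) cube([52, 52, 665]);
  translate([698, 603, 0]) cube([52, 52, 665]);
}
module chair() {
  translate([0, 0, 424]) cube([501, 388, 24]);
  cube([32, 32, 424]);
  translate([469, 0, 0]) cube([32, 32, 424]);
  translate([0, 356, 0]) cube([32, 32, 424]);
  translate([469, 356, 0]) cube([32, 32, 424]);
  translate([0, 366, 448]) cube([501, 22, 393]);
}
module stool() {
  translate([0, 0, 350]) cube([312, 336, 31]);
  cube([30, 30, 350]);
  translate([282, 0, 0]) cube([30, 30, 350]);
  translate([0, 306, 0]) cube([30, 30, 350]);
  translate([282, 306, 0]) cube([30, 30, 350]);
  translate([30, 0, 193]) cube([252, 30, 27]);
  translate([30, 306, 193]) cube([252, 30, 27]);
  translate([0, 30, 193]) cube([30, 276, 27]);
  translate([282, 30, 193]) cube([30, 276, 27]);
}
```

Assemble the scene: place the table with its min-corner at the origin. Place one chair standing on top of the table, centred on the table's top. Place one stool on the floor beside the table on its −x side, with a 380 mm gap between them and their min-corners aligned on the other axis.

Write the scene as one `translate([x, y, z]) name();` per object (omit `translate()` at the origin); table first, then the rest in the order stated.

table();
translate([147, 156, 710]) chair();
translate([-692, 0, 0]) stool();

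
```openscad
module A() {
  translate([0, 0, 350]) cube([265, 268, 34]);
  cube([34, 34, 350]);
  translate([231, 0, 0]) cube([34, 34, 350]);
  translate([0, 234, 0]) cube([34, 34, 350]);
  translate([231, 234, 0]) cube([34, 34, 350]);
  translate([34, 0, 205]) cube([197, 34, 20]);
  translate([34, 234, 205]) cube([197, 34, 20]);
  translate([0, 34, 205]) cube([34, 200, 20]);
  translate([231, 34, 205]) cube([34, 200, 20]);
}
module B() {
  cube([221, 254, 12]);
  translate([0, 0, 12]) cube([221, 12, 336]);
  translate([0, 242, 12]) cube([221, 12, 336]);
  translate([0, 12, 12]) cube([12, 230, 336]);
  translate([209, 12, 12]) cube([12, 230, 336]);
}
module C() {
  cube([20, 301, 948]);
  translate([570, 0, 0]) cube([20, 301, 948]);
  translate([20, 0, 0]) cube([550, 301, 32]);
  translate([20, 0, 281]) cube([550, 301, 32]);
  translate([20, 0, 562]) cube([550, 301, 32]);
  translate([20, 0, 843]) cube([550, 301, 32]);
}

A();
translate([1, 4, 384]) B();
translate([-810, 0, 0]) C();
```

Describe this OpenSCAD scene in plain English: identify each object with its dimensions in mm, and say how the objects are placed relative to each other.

A is a four-legged stool. The seat is a 265×268×34 mm slab whose top surface is at z = 384 mm; four square legs, each 34×34 mm in cross-section, run from the floor (z = 0) to the underside of the seat, each flush with a corner of the seat. Four stretchers, 34 mm wide and 20 mm tall, connect adjacent legs with their undersides at z = 205 mm, each running between the inner faces of the legs it joins and aligned with the legs' outer faces on the other axis.

B is an open-topped rectangular box: outside dimensions 221×254×348 mm, with a uniform wall and base thickness of 12 mm. The base is a full 221×254 slab on the floor; four walls sit on top of the base. The front and back walls (the −y and +y sides) span the full width; the two side walls fit between them.

C is a bookshelf 590 mm wide overall, 301 mm deep and 948 mm tall. The two sides are 20 mm thick vertical panels. 4 horizontal shelves of 32 mm thickness span between the inner faces of the sides; the lowest shelf sits on the floor and shelves are stacked with a clear vertical gap of 249 mm between each pair.

The open box is on top of the stool. The bookshelf is on the floor beside the stool on its −x side.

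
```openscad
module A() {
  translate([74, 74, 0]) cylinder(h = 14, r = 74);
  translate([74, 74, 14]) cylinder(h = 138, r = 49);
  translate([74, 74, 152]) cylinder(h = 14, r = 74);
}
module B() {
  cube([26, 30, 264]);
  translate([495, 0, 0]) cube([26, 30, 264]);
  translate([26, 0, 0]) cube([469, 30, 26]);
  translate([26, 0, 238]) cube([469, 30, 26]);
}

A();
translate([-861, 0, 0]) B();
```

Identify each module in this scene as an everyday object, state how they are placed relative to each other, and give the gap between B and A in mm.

A is a spool. B is a picture frame. The picture frame is on the floor beside the spool on its −x side. The gap between the picture frame and the spool is 340 mm.

The picture frame's nearest face is 340 mm from the spool's −x face.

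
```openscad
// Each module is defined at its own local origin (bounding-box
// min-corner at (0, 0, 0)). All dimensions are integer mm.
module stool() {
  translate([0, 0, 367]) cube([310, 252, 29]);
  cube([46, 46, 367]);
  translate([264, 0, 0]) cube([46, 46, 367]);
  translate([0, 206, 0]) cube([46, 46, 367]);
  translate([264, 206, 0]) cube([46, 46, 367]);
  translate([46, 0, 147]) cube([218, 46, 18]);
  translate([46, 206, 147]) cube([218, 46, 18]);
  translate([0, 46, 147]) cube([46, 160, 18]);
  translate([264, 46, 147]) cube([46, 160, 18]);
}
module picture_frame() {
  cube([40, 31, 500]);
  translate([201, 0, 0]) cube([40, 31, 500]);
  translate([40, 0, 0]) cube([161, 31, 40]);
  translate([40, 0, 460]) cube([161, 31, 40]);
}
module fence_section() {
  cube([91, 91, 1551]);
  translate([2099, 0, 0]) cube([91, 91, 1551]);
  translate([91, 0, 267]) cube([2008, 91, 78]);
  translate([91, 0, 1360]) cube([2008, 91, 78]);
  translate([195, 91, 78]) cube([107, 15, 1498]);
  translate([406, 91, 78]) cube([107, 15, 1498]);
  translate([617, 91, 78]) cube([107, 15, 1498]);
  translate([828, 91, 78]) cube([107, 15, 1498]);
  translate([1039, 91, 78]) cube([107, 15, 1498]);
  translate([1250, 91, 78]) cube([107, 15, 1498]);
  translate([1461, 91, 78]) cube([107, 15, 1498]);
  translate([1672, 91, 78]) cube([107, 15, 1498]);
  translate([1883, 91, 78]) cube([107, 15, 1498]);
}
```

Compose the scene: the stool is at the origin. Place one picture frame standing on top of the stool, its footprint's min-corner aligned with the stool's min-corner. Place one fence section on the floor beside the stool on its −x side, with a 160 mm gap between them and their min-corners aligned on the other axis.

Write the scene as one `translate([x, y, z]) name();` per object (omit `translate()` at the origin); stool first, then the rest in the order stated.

stool();
translate([0, 0, 396]) picture_frame();
translate([-2350, 0, 0]) fence_section();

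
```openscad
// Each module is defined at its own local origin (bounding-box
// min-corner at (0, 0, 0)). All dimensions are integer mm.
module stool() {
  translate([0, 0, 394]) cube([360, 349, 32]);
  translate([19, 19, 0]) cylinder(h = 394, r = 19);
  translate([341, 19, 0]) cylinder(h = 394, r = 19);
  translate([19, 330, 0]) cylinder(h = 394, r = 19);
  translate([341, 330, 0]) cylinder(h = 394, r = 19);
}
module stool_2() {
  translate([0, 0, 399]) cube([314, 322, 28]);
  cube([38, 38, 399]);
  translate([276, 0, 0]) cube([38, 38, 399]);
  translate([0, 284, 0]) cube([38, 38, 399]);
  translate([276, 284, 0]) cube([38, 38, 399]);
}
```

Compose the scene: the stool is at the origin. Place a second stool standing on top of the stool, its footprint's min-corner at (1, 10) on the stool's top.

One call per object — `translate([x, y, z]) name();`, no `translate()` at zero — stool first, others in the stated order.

stool();
translate([1, 10, 426]) stool_2();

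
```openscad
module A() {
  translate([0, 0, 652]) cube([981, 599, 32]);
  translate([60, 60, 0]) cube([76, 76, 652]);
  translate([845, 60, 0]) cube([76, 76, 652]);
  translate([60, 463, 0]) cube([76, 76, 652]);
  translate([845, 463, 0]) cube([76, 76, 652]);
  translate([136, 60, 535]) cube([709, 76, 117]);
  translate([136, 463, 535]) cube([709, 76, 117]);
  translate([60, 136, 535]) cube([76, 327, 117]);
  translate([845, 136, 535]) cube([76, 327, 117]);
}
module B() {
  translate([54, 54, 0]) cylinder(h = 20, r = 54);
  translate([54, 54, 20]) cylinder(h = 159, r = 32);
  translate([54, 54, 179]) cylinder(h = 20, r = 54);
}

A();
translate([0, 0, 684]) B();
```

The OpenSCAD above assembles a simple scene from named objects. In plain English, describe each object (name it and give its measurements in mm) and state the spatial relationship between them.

A is a rectangular dining table. The top is 981×599×32 mm with its upper surface at z = 684 mm. It stands on four 76×76 mm square legs, each inset 60 mm from the nearest pair of top edges, running from the floor to the underside of the top. Four apron rails, 76 mm thick and 117 mm tall, run between adjacent legs with their top edges flush with the underside of the top and their outer faces flush with the legs' outer faces.

B is a spool: two coaxial disc flanges of radius 54 mm and thickness 20 mm, joined by a core cylinder of radius 32 mm and height 159 mm. The lower flange rests on z = 0 and the three cylinders share a vertical axis.

The spool is on top of the table.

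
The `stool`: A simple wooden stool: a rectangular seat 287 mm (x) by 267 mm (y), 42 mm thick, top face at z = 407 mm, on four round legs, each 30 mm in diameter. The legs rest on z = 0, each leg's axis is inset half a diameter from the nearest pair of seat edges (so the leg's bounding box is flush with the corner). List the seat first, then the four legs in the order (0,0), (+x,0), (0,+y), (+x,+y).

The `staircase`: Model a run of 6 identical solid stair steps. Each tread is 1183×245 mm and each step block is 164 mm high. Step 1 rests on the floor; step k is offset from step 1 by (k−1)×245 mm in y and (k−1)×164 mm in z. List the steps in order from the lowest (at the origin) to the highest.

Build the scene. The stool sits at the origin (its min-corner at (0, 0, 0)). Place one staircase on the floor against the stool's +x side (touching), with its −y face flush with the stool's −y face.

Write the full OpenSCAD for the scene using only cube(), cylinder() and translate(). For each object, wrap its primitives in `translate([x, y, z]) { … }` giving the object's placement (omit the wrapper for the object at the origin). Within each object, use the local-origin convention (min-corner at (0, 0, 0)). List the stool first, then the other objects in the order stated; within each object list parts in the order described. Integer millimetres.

translate([0, 0, 365]) cube([287, 267, 42]);
translate([15, 15, 0]) cylinder(h = 365, r = 15);
translate([272, 15, 0]) cylinder(h = 365, r = 15);
translate([15, 252, 0]) cylinder(h = 365, r = 15);
translate([272, 252, 0]) cylinder(h = 365, r = 15);
translate([287, 0, 0]) {
  cube([1183, 245, 164]);
  translate([0, 245, 164]) cube([1183, 245, 164]);
  translate([0, 490, 328]) cube([1183, 245, 164]);
  translate([0, 735, 492]) cube([1183, 245, 164]);
  translate([0, 980, 656]) cube([1183, 245, 164]);
  translate([0, 1225, 820]) cube([1183, 245, 164]);
}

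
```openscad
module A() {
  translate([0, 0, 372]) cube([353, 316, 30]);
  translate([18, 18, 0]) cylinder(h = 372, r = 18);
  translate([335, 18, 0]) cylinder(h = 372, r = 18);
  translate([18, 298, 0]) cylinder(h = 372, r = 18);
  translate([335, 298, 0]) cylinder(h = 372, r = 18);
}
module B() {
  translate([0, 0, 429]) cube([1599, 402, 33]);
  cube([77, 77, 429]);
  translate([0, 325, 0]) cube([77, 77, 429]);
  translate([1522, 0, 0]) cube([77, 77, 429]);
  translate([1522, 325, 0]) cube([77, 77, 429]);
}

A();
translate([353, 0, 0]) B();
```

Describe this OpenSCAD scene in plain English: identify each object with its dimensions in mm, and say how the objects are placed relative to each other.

A is a four-legged stool. The seat is a 353×316×30 mm slab whose top surface is at z = 402 mm; four round legs, each 36 mm in diameter, run from the floor (z = 0) to the underside of the seat, each leg's axis is inset half a diameter from the nearest pair of seat edges (so the leg's bounding box is flush with the corner).

B is a bench: a 1599×402 mm seat slab, 33 mm thick, top at z = 462 mm, on four 77×77 mm square legs flush with the seat corners and standing on z = 0.

The bench is against the stool's +x side, with their −y faces flush.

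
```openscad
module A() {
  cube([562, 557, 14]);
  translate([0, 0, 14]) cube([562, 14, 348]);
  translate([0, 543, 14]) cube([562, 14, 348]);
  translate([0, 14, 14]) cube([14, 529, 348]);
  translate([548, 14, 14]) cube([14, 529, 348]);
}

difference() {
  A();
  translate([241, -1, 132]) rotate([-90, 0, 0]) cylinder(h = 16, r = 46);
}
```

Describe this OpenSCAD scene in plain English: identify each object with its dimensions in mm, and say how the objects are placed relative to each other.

A is an open-topped rectangular box: outside dimensions 562×557×362 mm, with a uniform wall and base thickness of 14 mm. The base is a full 562×557 slab on the floor; four walls sit on top of the base. The front and back walls (the −y and +y sides) span the full width; the two side walls fit between them.

The open box has a circular hole of radius 46 mm through its front wall, centred at (x = 241, z = 132).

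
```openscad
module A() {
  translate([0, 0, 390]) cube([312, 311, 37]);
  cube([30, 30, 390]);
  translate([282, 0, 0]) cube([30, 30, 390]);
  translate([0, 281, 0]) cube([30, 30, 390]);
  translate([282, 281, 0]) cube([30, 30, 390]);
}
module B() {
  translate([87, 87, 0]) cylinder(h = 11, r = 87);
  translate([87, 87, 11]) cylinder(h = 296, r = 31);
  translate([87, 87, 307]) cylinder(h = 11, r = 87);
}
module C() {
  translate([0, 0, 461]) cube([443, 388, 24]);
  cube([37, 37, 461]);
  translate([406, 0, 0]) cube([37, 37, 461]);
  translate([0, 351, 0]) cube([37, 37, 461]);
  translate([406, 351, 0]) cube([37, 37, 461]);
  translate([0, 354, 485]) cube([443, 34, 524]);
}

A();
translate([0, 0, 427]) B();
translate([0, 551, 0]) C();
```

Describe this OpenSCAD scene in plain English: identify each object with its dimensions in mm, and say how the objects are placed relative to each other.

A is a four-legged stool. The seat is 312×311 mm, 37 mm thick, top at z = 427 mm. It stands on four square legs, each 30×30 mm in cross-section, from z = 0 to the seat underside, each flush with a corner of the seat.

B is a spool: two coaxial disc flanges of radius 87 mm and thickness 11 mm, joined by a core cylinder of radius 31 mm and height 296 mm. The lower flange rests on z = 0 and the three cylinders share a vertical axis.

C is a chair: 443×388 mm seat, 24 mm thick, top at z = 485 mm, on four 37 mm square corner legs flush with the seat edges. A 34 mm thick backrest slab spans the full seat width, extending 524 mm above the seat top, its back face flush with the seat's +y edge.

The spool is on top of the stool. The chair is on the floor beside the stool on its +y side.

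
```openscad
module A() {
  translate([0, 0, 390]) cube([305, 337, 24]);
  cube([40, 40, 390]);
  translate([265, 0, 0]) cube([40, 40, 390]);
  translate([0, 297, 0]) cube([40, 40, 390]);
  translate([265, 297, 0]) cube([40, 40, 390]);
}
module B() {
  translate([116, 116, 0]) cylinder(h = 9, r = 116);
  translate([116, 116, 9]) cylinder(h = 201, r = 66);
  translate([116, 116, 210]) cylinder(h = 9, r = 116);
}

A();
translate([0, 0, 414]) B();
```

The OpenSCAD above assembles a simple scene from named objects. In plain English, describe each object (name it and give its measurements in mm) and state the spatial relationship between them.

A is a simple wooden stool: a rectangular seat 305 mm (x) by 337 mm (y), 24 mm thick, top face at z = 414 mm, on four square legs, each 40×40 mm in cross-section. The legs rest on z = 0, each flush with a corner of the seat.

B is a spool: two coaxial disc flanges of radius 116 mm and thickness 9 mm, joined by a core cylinder of radius 66 mm and height 201 mm. The lower flange rests on z = 0 and the three cylinders share a vertical axis.

The spool is on top of the stool.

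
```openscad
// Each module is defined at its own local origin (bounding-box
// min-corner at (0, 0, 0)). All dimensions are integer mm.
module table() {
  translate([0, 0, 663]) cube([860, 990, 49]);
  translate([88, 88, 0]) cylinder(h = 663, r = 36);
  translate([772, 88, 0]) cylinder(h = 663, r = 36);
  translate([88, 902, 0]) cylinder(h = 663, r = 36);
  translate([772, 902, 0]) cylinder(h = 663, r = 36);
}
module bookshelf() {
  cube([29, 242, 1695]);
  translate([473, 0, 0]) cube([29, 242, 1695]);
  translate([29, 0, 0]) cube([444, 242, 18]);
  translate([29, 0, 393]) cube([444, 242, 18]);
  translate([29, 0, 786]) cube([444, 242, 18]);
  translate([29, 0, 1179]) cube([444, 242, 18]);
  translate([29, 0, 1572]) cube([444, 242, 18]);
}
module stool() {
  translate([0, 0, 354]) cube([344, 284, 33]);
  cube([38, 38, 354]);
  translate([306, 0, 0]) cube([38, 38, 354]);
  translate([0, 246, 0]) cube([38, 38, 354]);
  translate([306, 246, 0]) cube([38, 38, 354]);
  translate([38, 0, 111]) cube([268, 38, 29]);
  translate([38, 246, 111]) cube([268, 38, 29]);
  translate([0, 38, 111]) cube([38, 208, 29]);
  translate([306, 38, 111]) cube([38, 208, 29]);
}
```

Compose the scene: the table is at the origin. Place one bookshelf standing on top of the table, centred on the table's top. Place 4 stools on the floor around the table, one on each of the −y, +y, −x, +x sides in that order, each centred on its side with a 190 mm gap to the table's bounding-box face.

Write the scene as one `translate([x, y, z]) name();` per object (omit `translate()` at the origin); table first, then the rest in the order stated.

table();
translate([179, 374, 712]) bookshelf();
translate([258, -474, 0]) stool();
translate([258, 1180, 0]) stool();
translate([-534, 353, 0]) stool();
translate([1050, 353, 0]) stool();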